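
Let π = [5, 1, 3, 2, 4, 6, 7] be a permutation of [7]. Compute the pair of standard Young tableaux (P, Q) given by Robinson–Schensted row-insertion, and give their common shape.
P = [1, 2, 4, 6, 7] / [3] / [5];  Q = [1, 3, 5, 6, 7] / [2] / [4];  common shape = (5, 1, 1)

Row-insert the values π_1, π_2, … into P one at a time, bumping the leftmost entry strictly greater than the inserted value down to the next row. The recording tableau Q records, in position (i, j), the step at which that cell was added to P.
  Insert 5 (step 1): P = [5];  Q = [1]
  Insert 1 (step 2): P = [1] / [5];  Q = [1] / [2]
  Insert 3 (step 3): P = [1, 3] / [5];  Q = [1, 3] / [2]
  Insert 2 (step 4): P = [1, 2] / [3] / [5];  Q = [1, 3] / [2] / [4]
  Insert 4 (step 5): P = [1, 2, 4] / [3] / [5];  Q = [1, 3, 5] / [2] / [4]
  Insert 6 (step 6): P = [1, 2, 4, 6] / [3] / [5];  Q = [1, 3, 5, 6] / [2] / [4]
  Insert 7 (step 7): P = [1, 2, 4, 6, 7] / [3] / [5];  Q = [1, 3, 5, 6, 7] / [2] / [4]
Final shape: (5, 1, 1).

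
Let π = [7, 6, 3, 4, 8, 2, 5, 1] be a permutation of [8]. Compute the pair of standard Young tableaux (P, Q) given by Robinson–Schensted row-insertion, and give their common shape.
P = [1, 4, 5] / [2, 8] / [3] / [6] / [7];  Q = [1, 4, 5] / [2, 7] / [3] / [6] / [8];  common shape = (3, 2, 1, 1, 1)

Row-insert the values π_1, π_2, … into P one at a time, bumping the leftmost entry strictly greater than the inserted value down to the next row. The recording tableau Q records, in position (i, j), the step at which that cell was added to P.
  Insert 7 (step 1): P = [7];  Q = [1]
  Insert 6 (step 2): P = [6] / [7];  Q = [1] / [2]
  Insert 3 (step 3): P = [3] / [6] / [7];  Q = [1] / [2] / [3]
  Insert 4 (step 4): P = [3, 4] / [6] / [7];  Q = [1, 4] / [2] / [3]
  Insert 8 (step 5): P = [3, 4, 8] / [6] / [7];  Q = [1, 4, 5] / [2] / [3]
  Insert 2 (step 6): P = [2, 4, 8] / [3] / [6] / [7];  Q = [1, 4, 5] / [2] / [3] / [6]
  Insert 5 (step 7): P = [2, 4, 5] / [3, 8] / [6] / [7];  Q = [1, 4, 5] / [2, 7] / [3] / [6]
  Insert 1 (step 8): P = [1, 4, 5] / [2, 8] / [3] / [6] / [7];  Q = [1, 4, 5] / [2, 7] / [3] / [6] / [8]
Final shape: (3, 2, 1, 1, 1).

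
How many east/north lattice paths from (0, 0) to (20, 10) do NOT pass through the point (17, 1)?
Number of paths = 30041055

Total paths from (0, 0) to (20, 10): C(30, 20) = 30045015. Paths through (17, 1): (paths (0, 0) → (17, 1)) × (paths (17, 1) → (20, 10)) = C(18, 17) · C(12, 3) = 18 · 220 = 3960. Avoidance count = 30045015 − 3960 = 30041055.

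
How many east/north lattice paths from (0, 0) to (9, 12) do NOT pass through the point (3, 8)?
Number of paths = 259280

Total paths from (0, 0) to (9, 12): C(21, 9) = 293930. Paths through (3, 8): (paths (0, 0) → (3, 8)) × (paths (3, 8) → (9, 12)) = C(11, 3) · C(10, 6) = 165 · 210 = 34650. Avoidance count = 293930 − 34650 = 259280.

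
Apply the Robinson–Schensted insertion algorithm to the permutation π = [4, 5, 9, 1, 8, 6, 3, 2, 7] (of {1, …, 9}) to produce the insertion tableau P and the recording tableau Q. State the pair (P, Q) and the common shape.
P = [1, 2, 6, 7] / [3, 5] / [4] / [8] / [9];  Q = [1, 2, 3, 9] / [4, 5] / [6] / [7] / [8];  common shape = (4, 2, 1, 1, 1)

Row-insert the values π_1, π_2, … into P one at a time, bumping the leftmost entry strictly greater than the inserted value down to the next row. The recording tableau Q records, in position (i, j), the step at which that cell was added to P.
  Insert 4 (step 1): P = [4];  Q = [1]
  Insert 5 (step 2): P = [4, 5];  Q = [1, 2]
  Insert 9 (step 3): P = [4, 5, 9];  Q = [1, 2, 3]
  Insert 1 (step 4): P = [1, 5, 9] / [4];  Q = [1, 2, 3] / [4]
  Insert 8 (step 5): P = [1, 5, 8] / [4, 9];  Q = [1, 2, 3] / [4, 5]
  Insert 6 (step 6): P = [1, 5, 6] / [4, 8] / [9];  Q = [1, 2, 3] / [4, 5] / [6]
  Insert 3 (step 7): P = [1, 3, 6] / [4, 5] / [8] / [9];  Q = [1, 2, 3] / [4, 5] / [6] / [7]
  Insert 2 (step 8): P = [1, 2, 6] / [3, 5] / [4] / [8] / [9];  Q = [1, 2, 3] / [4, 5] / [6] / [7] / [8]
  Insert 7 (step 9): P = [1, 2, 6, 7] / [3, 5] / [4] / [8] / [9];  Q = [1, 2, 3, 9] / [4, 5] / [6] / [7] / [8]
Final shape: (4, 2, 1, 1, 1).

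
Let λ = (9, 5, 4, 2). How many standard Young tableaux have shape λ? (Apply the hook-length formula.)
# SYT of shape (9, 5, 4, 2) = 44089500

Hook-length formula: f^λ = n! / Π hook(c), product over all cells c of the Young diagram. For λ = (9, 5, 4, 2), n = 20 boxes. Hook lengths by row (left-to-right, top-to-bottom): [12, 11, 9, 8, 6, 4, 3, 2, 1]; [7, 6, 4, 3, 1]; [5, 4, 2, 1]; [2, 1]. Product of hooks = 55180984320. So f^λ = 20! / 55180984320 = 2432902008176640000 / 55180984320 = 44089500.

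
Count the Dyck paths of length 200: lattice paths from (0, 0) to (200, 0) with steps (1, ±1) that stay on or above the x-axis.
C_100 = 896519947090131496687170070074100632420837521538745909320

These Dyck paths are counted by the Catalan number C_n = (1/(n + 1)) · C(2n, n). For n = 100: C_100 = (1/101) · C(200, 100) = 90548514656103281165404177077484163874504589675413336841320/101 = 896519947090131496687170070074100632420837521538745909320.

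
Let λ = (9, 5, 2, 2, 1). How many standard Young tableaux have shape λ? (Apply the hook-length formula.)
# SYT of shape (9, 5, 2, 2, 1) = 15261750

Hook-length formula: f^λ = n! / Π hook(c), product over all cells c of the Young diagram. For λ = (9, 5, 2, 2, 1), n = 19 boxes. Hook lengths by row (left-to-right, top-to-bottom): [13, 11, 8, 7, 6, 4, 3, 2, 1]; [8, 6, 3, 2, 1]; [4, 2]; [3, 1]; [1]. Product of hooks = 7970586624. So f^λ = 19! / 7970586624 = 121645100408832000 / 7970586624 = 15261750.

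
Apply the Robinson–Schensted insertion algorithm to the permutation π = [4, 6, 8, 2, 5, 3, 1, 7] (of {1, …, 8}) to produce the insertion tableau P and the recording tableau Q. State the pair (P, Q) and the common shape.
P = [1, 3, 7] / [2, 5, 8] / [4] / [6];  Q = [1, 2, 3] / [4, 5, 8] / [6] / [7];  common shape = (3, 3, 1, 1)

Row-insert the values π_1, π_2, … into P one at a time, bumping the leftmost entry strictly greater than the inserted value down to the next row. The recording tableau Q records, in position (i, j), the step at which that cell was added to P.
  Insert 4 (step 1): P = [4];  Q = [1]
  Insert 6 (step 2): P = [4, 6];  Q = [1, 2]
  Insert 8 (step 3): P = [4, 6, 8];  Q = [1, 2, 3]
  Insert 2 (step 4): P = [2, 6, 8] / [4];  Q = [1, 2, 3] / [4]
  Insert 5 (step 5): P = [2, 5, 8] / [4, 6];  Q = [1, 2, 3] / [4, 5]
  Insert 3 (step 6): P = [2, 3, 8] / [4, 5] / [6];  Q = [1, 2, 3] / [4, 5] / [6]
  Insert 1 (step 7): P = [1, 3, 8] / [2, 5] / [4] / [6];  Q = [1, 2, 3] / [4, 5] / [6] / [7]
  Insert 7 (step 8): P = [1, 3, 7] / [2, 5, 8] / [4] / [6];  Q = [1, 2, 3] / [4, 5, 8] / [6] / [7]
Final shape: (3, 3, 1, 1).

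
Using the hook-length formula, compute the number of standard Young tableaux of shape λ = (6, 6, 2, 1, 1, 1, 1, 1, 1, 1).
# SYT of shape (6, 6, 2, 1, 1, 1, 1, 1, 1, 1) = 44341440

Hook-length formula: f^λ = n! / Π hook(c), product over all cells c of the Young diagram. For λ = (6, 6, 2, 1, 1, 1, 1, 1, 1, 1), n = 21 boxes. Hook lengths by row (left-to-right, top-to-bottom): [15, 7, 5, 4, 3, 2]; [14, 6, 4, 3, 2, 1]; [9, 1]; [7]; [6]; [5]; [4]; [3]; [2]; [1]. Product of hooks = 1152216576000. So f^λ = 21! / 1152216576000 = 51090942171709440000 / 1152216576000 = 44341440.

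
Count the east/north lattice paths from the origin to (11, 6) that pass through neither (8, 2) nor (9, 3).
Number of paths = 9501

Inclusion–exclusion. Total paths: C(17, 11) = 12376. Through P₁: C(10, 8)·C(7, 3) = 1575. Through P₂: C(12, 9)·C(5, 2) = 2200. Since P₁ is strictly southwest of P₂, a monotone path through both must visit P₁ then P₂; paths through both = C(10, 8)·C(2, 1)·C(5, 2) = 900. Avoid both = 12376 − 1575 − 2200 + 900 = 9501.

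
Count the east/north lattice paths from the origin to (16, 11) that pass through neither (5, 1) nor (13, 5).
Number of paths = 10451367

Inclusion–exclusion. Total paths: C(27, 16) = 13037895. Through P₁: C(6, 5)·C(21, 11) = 2116296. Through P₂: C(18, 13)·C(9, 3) = 719712. Since P₁ is strictly southwest of P₂, a monotone path through both must visit P₁ then P₂; paths through both = C(6, 5)·C(12, 8)·C(9, 3) = 249480. Avoid both = 13037895 − 2116296 − 719712 + 249480 = 10451367.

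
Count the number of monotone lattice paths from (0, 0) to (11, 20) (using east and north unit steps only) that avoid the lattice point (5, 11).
Number of paths = 62810475

Total paths from (0, 0) to (11, 20): C(31, 11) = 84672315. Paths through (5, 11): (paths (0, 0) → (5, 11)) × (paths (5, 11) → (11, 20)) = C(16, 5) · C(15, 6) = 4368 · 5005 = 21861840. Avoidance count = 84672315 − 21861840 = 62810475.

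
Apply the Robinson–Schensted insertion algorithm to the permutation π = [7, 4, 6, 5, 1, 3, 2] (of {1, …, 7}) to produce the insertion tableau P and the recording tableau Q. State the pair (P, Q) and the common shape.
P = [1, 2] / [3, 5] / [4] / [6] / [7];  Q = [1, 3] / [2, 6] / [4] / [5] / [7];  common shape = (2, 2, 1, 1, 1)

Row-insert the values π_1, π_2, … into P one at a time, bumping the leftmost entry strictly greater than the inserted value down to the next row. The recording tableau Q records, in position (i, j), the step at which that cell was added to P.
  Insert 7 (step 1): P = [7];  Q = [1]
  Insert 4 (step 2): P = [4] / [7];  Q = [1] / [2]
  Insert 6 (step 3): P = [4, 6] / [7];  Q = [1, 3] / [2]
  Insert 5 (step 4): P = [4, 5] / [6] / [7];  Q = [1, 3] / [2] / [4]
  Insert 1 (step 5): P = [1, 5] / [4] / [6] / [7];  Q = [1, 3] / [2] / [4] / [5]
  Insert 3 (step 6): P = [1, 3] / [4, 5] / [6] / [7];  Q = [1, 3] / [2, 6] / [4] / [5]
  Insert 2 (step 7): P = [1, 2] / [3, 5] / [4] / [6] / [7];  Q = [1, 3] / [2, 6] / [4] / [5] / [7]
Final shape: (2, 2, 1, 1, 1).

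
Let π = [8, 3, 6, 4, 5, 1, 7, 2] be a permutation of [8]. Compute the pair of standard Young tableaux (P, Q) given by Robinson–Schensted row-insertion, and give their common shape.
P = [1, 2, 5, 7] / [3, 4] / [6] / [8];  Q = [1, 3, 5, 7] / [2, 8] / [4] / [6];  common shape = (4, 2, 1, 1)

Row-insert the values π_1, π_2, … into P one at a time, bumping the leftmost entry strictly greater than the inserted value down to the next row. The recording tableau Q records, in position (i, j), the step at which that cell was added to P.
  Insert 8 (step 1): P = [8];  Q = [1]
  Insert 3 (step 2): P = [3] / [8];  Q = [1] / [2]
  Insert 6 (step 3): P = [3, 6] / [8];  Q = [1, 3] / [2]
  Insert 4 (step 4): P = [3, 4] / [6] / [8];  Q = [1, 3] / [2] / [4]
  Insert 5 (step 5): P = [3, 4, 5] / [6] / [8];  Q = [1, 3, 5] / [2] / [4]
  Insert 1 (step 6): P = [1, 4, 5] / [3] / [6] / [8];  Q = [1, 3, 5] / [2] / [4] / [6]
  Insert 7 (step 7): P = [1, 4, 5, 7] / [3] / [6] / [8];  Q = [1, 3, 5, 7] / [2] / [4] / [6]
  Insert 2 (step 8): P = [1, 2, 5, 7] / [3, 4] / [6] / [8];  Q = [1, 3, 5, 7] / [2, 8] / [4] / [6]
Final shape: (4, 2, 1, 1).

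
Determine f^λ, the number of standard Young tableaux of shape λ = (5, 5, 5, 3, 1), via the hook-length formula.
# SYT of shape (5, 5, 5, 3, 1) = 8314020

Hook-length formula: f^λ = n! / Π hook(c), product over all cells c of the Young diagram. For λ = (5, 5, 5, 3, 1), n = 19 boxes. Hook lengths by row (left-to-right, top-to-bottom): [9, 7, 6, 4, 3]; [8, 6, 5, 3, 2]; [7, 5, 4, 2, 1]; [4, 2, 1]; [1]. Product of hooks = 14631321600. So f^λ = 19! / 14631321600 = 121645100408832000 / 14631321600 = 8314020.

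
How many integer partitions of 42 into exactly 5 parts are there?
p(42, 5 parts) = 1342

Partitions of n into exactly k parts are in bijection with partitions of n − k into at most k parts (subtract 1 from each part). So p(42, exactly 5) = p(37, parts ≤ 5). Computing via the recurrence p(m, j) = p(m, j−1) + p(m−j, j) gives 1342.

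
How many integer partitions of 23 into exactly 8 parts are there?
p(23, 8 parts) = 146

Partitions of n into exactly k parts are in bijection with partitions of n − k into at most k parts (subtract 1 from each part). So p(23, exactly 8) = p(15, parts ≤ 8). Computing via the recurrence p(m, j) = p(m, j−1) + p(m−j, j) gives 146.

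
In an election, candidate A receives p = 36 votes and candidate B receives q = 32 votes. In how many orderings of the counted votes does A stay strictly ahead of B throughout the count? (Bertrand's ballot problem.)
Strict-lead orderings = 1490397410607839734

Total orderings of the 68 votes with 36 for A: C(68, 36) = 25336755980333275478. By the Bertrand ballot formula (Cycle Lemma / reflection principle), the number of orderings in which A is strictly ahead of B throughout is (p − q)/(p + q) · C(p + q, p) = (36 − 32)/(36 + 32) · 25336755980333275478 = 1490397410607839734.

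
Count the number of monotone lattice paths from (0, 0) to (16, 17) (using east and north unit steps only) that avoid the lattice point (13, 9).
Number of paths = 1084728810

Total paths from (0, 0) to (16, 17): C(33, 16) = 1166803110. Paths through (13, 9): (paths (0, 0) → (13, 9)) × (paths (13, 9) → (16, 17)) = C(22, 13) · C(11, 3) = 497420 · 165 = 82074300. Avoidance count = 1166803110 − 82074300 = 1084728810.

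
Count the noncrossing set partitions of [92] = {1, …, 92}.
C_92 = 15487357822491889407128326963778343232013931127835600

These noncrossing partitions are counted by the Catalan number C_n = (1/(n + 1)) · C(2n, n). For n = 92: C_92 = (1/93) · C(184, 92) = 1440324277491745714862934407631385920577295594888710800/93 = 15487357822491889407128326963778343232013931127835600.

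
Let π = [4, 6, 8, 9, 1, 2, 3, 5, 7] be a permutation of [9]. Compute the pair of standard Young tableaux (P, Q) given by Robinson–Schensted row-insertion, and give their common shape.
P = [1, 2, 3, 5, 7] / [4, 6, 8, 9];  Q = [1, 2, 3, 4, 9] / [5, 6, 7, 8];  common shape = (5, 4)

Row-insert the values π_1, π_2, … into P one at a time, bumping the leftmost entry strictly greater than the inserted value down to the next row. The recording tableau Q records, in position (i, j), the step at which that cell was added to P.
  Insert 4 (step 1): P = [4];  Q = [1]
  Insert 6 (step 2): P = [4, 6];  Q = [1, 2]
  Insert 8 (step 3): P = [4, 6, 8];  Q = [1, 2, 3]
  Insert 9 (step 4): P = [4, 6, 8, 9];  Q = [1, 2, 3, 4]
  Insert 1 (step 5): P = [1, 6, 8, 9] / [4];  Q = [1, 2, 3, 4] / [5]
  Insert 2 (step 6): P = [1, 2, 8, 9] / [4, 6];  Q = [1, 2, 3, 4] / [5, 6]
  Insert 3 (step 7): P = [1, 2, 3, 9] / [4, 6, 8];  Q = [1, 2, 3, 4] / [5, 6, 7]
  Insert 5 (step 8): P = [1, 2, 3, 5] / [4, 6, 8, 9];  Q = [1, 2, 3, 4] / [5, 6, 7, 8]
  Insert 7 (step 9): P = [1, 2, 3, 5, 7] / [4, 6, 8, 9];  Q = [1, 2, 3, 4, 9] / [5, 6, 7, 8]
Final shape: (5, 4).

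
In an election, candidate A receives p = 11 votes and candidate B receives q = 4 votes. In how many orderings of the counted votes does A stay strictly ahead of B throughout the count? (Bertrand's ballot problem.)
Strict-lead orderings = 637

Total orderings of the 15 votes with 11 for A: C(15, 11) = 1365. By the Bertrand ballot formula (Cycle Lemma / reflection principle), the number of orderings in which A is strictly ahead of B throughout is (p − q)/(p + q) · C(p + q, p) = (11 − 4)/(11 + 4) · 1365 = 637.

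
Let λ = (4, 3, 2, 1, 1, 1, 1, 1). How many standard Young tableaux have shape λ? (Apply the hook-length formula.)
# SYT of shape (4, 3, 2, 1, 1, 1, 1, 1) = 23296

Hook-length formula: f^λ = n! / Π hook(c), product over all cells c of the Young diagram. For λ = (4, 3, 2, 1, 1, 1, 1, 1), n = 14 boxes. Hook lengths by row (left-to-right, top-to-bottom): [11, 5, 3, 1]; [9, 3, 1]; [7, 1]; [5]; [4]; [3]; [2]; [1]. Product of hooks = 3742200. So f^λ = 14! / 3742200 = 87178291200 / 3742200 = 23296.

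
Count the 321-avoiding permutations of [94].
C_94 = 239993345518077005168915776623476723006280827488229600

These 321-avoiding permutations are counted by the Catalan number C_n = (1/(n + 1)) · C(2n, n). For n = 94: C_94 = (1/95) · C(188, 94) = 22799367824217315491046998779230288685596678611381812000/95 = 239993345518077005168915776623476723006280827488229600.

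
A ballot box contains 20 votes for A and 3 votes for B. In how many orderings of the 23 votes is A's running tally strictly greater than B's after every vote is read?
Strict-lead orderings = 1309

Total orderings of the 23 votes with 20 for A: C(23, 20) = 1771. By the Bertrand ballot formula (Cycle Lemma / reflection principle), the number of orderings in which A is strictly ahead of B throughout is (p − q)/(p + q) · C(p + q, p) = (20 − 3)/(20 + 3) · 1771 = 1309.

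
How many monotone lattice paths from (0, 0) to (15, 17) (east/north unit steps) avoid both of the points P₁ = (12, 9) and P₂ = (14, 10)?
Number of paths = 508588542

Inclusion–exclusion. Total paths: C(32, 15) = 565722720. Through P₁: C(21, 12)·C(11, 3) = 48498450. Through P₂: C(24, 14)·C(8, 1) = 15690048. Since P₁ is strictly southwest of P₂, a monotone path through both must visit P₁ then P₂; paths through both = C(21, 12)·C(3, 2)·C(8, 1) = 7054320. Avoid both = 565722720 − 48498450 − 15690048 + 7054320 = 508588542.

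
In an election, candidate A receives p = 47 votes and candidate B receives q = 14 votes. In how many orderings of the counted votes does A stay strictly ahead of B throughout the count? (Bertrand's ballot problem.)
Strict-lead orderings = 12179035222200

Total orderings of the 61 votes with 47 for A: C(61, 47) = 22512762077400. By the Bertrand ballot formula (Cycle Lemma / reflection principle), the number of orderings in which A is strictly ahead of B throughout is (p − q)/(p + q) · C(p + q, p) = (47 − 14)/(47 + 14) · 22512762077400 = 12179035222200.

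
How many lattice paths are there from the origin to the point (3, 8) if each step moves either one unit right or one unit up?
Number of paths = 165

A monotone lattice path from (0, 0) to (3, 8) consists of 3 east steps and 8 north steps in some order, so it is determined by which 3 of the 11 steps are east. The count is C(11, 3) = 165.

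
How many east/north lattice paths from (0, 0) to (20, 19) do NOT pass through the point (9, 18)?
Number of paths = 68867022510

Total paths from (0, 0) to (20, 19): C(39, 20) = 68923264410. Paths through (9, 18): (paths (0, 0) → (9, 18)) × (paths (9, 18) → (20, 19)) = C(27, 9) · C(12, 11) = 4686825 · 12 = 56241900. Avoidance count = 68923264410 − 56241900 = 68867022510.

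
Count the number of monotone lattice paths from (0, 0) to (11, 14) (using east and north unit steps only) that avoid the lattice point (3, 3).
Number of paths = 2945760

Total paths from (0, 0) to (11, 14): C(25, 11) = 4457400. Paths through (3, 3): (paths (0, 0) → (3, 3)) × (paths (3, 3) → (11, 14)) = C(6, 3) · C(19, 8) = 20 · 75582 = 1511640. Avoidance count = 4457400 − 1511640 = 2945760.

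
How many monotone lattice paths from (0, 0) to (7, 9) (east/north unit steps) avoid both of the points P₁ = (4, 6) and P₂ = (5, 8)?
Number of paths = 5269

Inclusion–exclusion. Total paths: C(16, 7) = 11440. Through P₁: C(10, 4)·C(6, 3) = 4200. Through P₂: C(13, 5)·C(3, 2) = 3861. Since P₁ is strictly southwest of P₂, a monotone path through both must visit P₁ then P₂; paths through both = C(10, 4)·C(3, 1)·C(3, 2) = 1890. Avoid both = 11440 − 4200 − 3861 + 1890 = 5269.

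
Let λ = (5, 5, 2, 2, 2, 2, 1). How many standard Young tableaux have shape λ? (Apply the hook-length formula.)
# SYT of shape (5, 5, 2, 2, 2, 2, 1) = 12345060

Hook-length formula: f^λ = n! / Π hook(c), product over all cells c of the Young diagram. For λ = (5, 5, 2, 2, 2, 2, 1), n = 19 boxes. Hook lengths by row (left-to-right, top-to-bottom): [11, 9, 4, 3, 2]; [10, 8, 3, 2, 1]; [6, 4]; [5, 3]; [4, 2]; [3, 1]; [1]. Product of hooks = 9853747200. So f^λ = 19! / 9853747200 = 121645100408832000 / 9853747200 = 12345060.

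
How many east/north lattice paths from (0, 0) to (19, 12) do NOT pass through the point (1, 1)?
Number of paths = 71925945

Total paths from (0, 0) to (19, 12): C(31, 19) = 141120525. Paths through (1, 1): (paths (0, 0) → (1, 1)) × (paths (1, 1) → (19, 12)) = C(2, 1) · C(29, 18) = 2 · 34597290 = 69194580. Avoidance count = 141120525 − 69194580 = 71925945.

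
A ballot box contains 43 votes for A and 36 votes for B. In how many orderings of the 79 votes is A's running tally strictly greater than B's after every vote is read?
Strict-lead orderings = 3527173835643930141670

Total orderings of the 79 votes with 43 for A: C(79, 43) = 39806676145124354455990. By the Bertrand ballot formula (Cycle Lemma / reflection principle), the number of orderings in which A is strictly ahead of B throughout is (p − q)/(p + q) · C(p + q, p) = (43 − 36)/(43 + 36) · 39806676145124354455990 = 3527173835643930141670.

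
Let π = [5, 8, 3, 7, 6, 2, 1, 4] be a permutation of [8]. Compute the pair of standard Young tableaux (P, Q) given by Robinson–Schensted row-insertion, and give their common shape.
P = [1, 4] / [2, 6] / [3, 7] / [5] / [8];  Q = [1, 2] / [3, 4] / [5, 8] / [6] / [7];  common shape = (2, 2, 2, 1, 1)

Row-insert the values π_1, π_2, … into P one at a time, bumping the leftmost entry strictly greater than the inserted value down to the next row. The recording tableau Q records, in position (i, j), the step at which that cell was added to P.
  Insert 5 (step 1): P = [5];  Q = [1]
  Insert 8 (step 2): P = [5, 8];  Q = [1, 2]
  Insert 3 (step 3): P = [3, 8] / [5];  Q = [1, 2] / [3]
  Insert 7 (step 4): P = [3, 7] / [5, 8];  Q = [1, 2] / [3, 4]
  Insert 6 (step 5): P = [3, 6] / [5, 7] / [8];  Q = [1, 2] / [3, 4] / [5]
  Insert 2 (step 6): P = [2, 6] / [3, 7] / [5] / [8];  Q = [1, 2] / [3, 4] / [5] / [6]
  Insert 1 (step 7): P = [1, 6] / [2, 7] / [3] / [5] / [8];  Q = [1, 2] / [3, 4] / [5] / [6] / [7]
  Insert 4 (step 8): P = [1, 4] / [2, 6] / [3, 7] / [5] / [8];  Q = [1, 2] / [3, 4] / [5, 8] / [6] / [7]
Final shape: (2, 2, 2, 1, 1).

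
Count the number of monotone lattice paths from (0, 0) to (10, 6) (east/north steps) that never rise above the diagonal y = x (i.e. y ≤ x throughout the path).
Number of paths = 3640

By the reflection principle (André's argument), the number of monotone paths to (10, 6) with n ≤ m that never go above y = x is C(16, 10) − C(16, 11) = 8008 − 4368 = 3640.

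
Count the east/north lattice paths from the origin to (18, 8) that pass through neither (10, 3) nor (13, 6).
Number of paths = 744541

Inclusion–exclusion. Total paths: C(26, 18) = 1562275. Through P₁: C(13, 10)·C(13, 8) = 368082. Through P₂: C(19, 13)·C(7, 5) = 569772. Since P₁ is strictly southwest of P₂, a monotone path through both must visit P₁ then P₂; paths through both = C(13, 10)·C(6, 3)·C(7, 5) = 120120. Avoid both = 1562275 − 368082 − 569772 + 120120 = 744541.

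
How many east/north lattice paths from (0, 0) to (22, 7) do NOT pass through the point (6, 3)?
Number of paths = 1153800

Total paths from (0, 0) to (22, 7): C(29, 22) = 1560780. Paths through (6, 3): (paths (0, 0) → (6, 3)) × (paths (6, 3) → (22, 7)) = C(9, 6) · C(20, 16) = 84 · 4845 = 406980. Avoidance count = 1560780 − 406980 = 1153800.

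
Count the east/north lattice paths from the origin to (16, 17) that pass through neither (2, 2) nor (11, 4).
Number of paths = 692582670

Inclusion–exclusion. Total paths: C(33, 16) = 1166803110. Through P₁: C(4, 2)·C(29, 14) = 465352560. Through P₂: C(15, 11)·C(18, 5) = 11695320. Since P₁ is strictly southwest of P₂, a monotone path through both must visit P₁ then P₂; paths through both = C(4, 2)·C(11, 9)·C(18, 5) = 2827440. Avoid both = 1166803110 − 465352560 − 11695320 + 2827440 = 692582670.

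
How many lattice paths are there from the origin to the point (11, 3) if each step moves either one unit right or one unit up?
Number of paths = 364

A monotone lattice path from (0, 0) to (11, 3) consists of 11 east steps and 3 north steps in some order, so it is determined by which 11 of the 14 steps are east. The count is C(14, 11) = 364.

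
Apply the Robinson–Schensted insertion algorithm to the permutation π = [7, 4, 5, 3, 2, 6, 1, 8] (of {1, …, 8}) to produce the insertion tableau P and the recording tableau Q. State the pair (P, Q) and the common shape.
P = [1, 5, 6, 8] / [2] / [3] / [4] / [7];  Q = [1, 3, 6, 8] / [2] / [4] / [5] / [7];  common shape = (4, 1, 1, 1, 1)

Row-insert the values π_1, π_2, … into P one at a time, bumping the leftmost entry strictly greater than the inserted value down to the next row. The recording tableau Q records, in position (i, j), the step at which that cell was added to P.
  Insert 7 (step 1): P = [7];  Q = [1]
  Insert 4 (step 2): P = [4] / [7];  Q = [1] / [2]
  Insert 5 (step 3): P = [4, 5] / [7];  Q = [1, 3] / [2]
  Insert 3 (step 4): P = [3, 5] / [4] / [7];  Q = [1, 3] / [2] / [4]
  Insert 2 (step 5): P = [2, 5] / [3] / [4] / [7];  Q = [1, 3] / [2] / [4] / [5]
  Insert 6 (step 6): P = [2, 5, 6] / [3] / [4] / [7];  Q = [1, 3, 6] / [2] / [4] / [5]
  Insert 1 (step 7): P = [1, 5, 6] / [2] / [3] / [4] / [7];  Q = [1, 3, 6] / [2] / [4] / [5] / [7]
  Insert 8 (step 8): P = [1, 5, 6, 8] / [2] / [3] / [4] / [7];  Q = [1, 3, 6, 8] / [2] / [4] / [5] / [7]
Final shape: (4, 1, 1, 1, 1).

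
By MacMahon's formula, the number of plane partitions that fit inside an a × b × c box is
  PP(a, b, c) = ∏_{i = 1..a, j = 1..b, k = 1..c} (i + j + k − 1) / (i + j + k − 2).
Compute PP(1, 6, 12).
PP(1, 6, 12) = 18564

Evaluate the triple product over i = 1..1, j = 1..6, k = 1..12. The factors are (2/1) · (3/2) · (4/3) · (5/4) · (6/5) · (7/6) · (8/7) · (9/8) · … (72 factors total). The numerators and denominators telescope so the product is an integer; carrying out the multiplication exactly gives PP(1, 6, 12) = 18564.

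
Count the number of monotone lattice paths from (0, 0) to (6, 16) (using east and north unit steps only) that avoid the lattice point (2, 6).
Number of paths = 46585

Total paths from (0, 0) to (6, 16): C(22, 6) = 74613. Paths through (2, 6): (paths (0, 0) → (2, 6)) × (paths (2, 6) → (6, 16)) = C(8, 2) · C(14, 4) = 28 · 1001 = 28028. Avoidance count = 74613 − 28028 = 46585.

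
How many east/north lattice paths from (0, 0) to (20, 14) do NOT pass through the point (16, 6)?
Number of paths = 1355042205

Total paths from (0, 0) to (20, 14): C(34, 20) = 1391975640. Paths through (16, 6): (paths (0, 0) → (16, 6)) × (paths (16, 6) → (20, 14)) = C(22, 16) · C(12, 4) = 74613 · 495 = 36933435. Avoidance count = 1391975640 − 36933435 = 1355042205.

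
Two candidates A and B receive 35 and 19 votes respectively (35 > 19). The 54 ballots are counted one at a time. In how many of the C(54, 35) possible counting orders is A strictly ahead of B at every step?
Strict-lead orderings = 54414792184480

Total orderings of the 54 votes with 35 for A: C(54, 35) = 183649923622620. By the Bertrand ballot formula (Cycle Lemma / reflection principle), the number of orderings in which A is strictly ahead of B throughout is (p − q)/(p + q) · C(p + q, p) = (35 − 19)/(35 + 19) · 183649923622620 = 54414792184480.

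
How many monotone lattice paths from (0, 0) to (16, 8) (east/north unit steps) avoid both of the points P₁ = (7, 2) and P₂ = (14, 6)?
Number of paths = 394011

Inclusion–exclusion. Total paths: C(24, 16) = 735471. Through P₁: C(9, 7)·C(15, 9) = 180180. Through P₂: C(20, 14)·C(4, 2) = 232560. Since P₁ is strictly southwest of P₂, a monotone path through both must visit P₁ then P₂; paths through both = C(9, 7)·C(11, 7)·C(4, 2) = 71280. Avoid both = 735471 − 180180 − 232560 + 71280 = 394011.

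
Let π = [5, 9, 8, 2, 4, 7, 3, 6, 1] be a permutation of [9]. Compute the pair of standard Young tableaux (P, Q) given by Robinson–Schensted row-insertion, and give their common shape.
P = [1, 3, 6] / [2, 7] / [4, 8] / [5] / [9];  Q = [1, 2, 6] / [3, 5] / [4, 8] / [7] / [9];  common shape = (3, 2, 2, 1, 1)

Row-insert the values π_1, π_2, … into P one at a time, bumping the leftmost entry strictly greater than the inserted value down to the next row. The recording tableau Q records, in position (i, j), the step at which that cell was added to P.
  Insert 5 (step 1): P = [5];  Q = [1]
  Insert 9 (step 2): P = [5, 9];  Q = [1, 2]
  Insert 8 (step 3): P = [5, 8] / [9];  Q = [1, 2] / [3]
  Insert 2 (step 4): P = [2, 8] / [5] / [9];  Q = [1, 2] / [3] / [4]
  Insert 4 (step 5): P = [2, 4] / [5, 8] / [9];  Q = [1, 2] / [3, 5] / [4]
  Insert 7 (step 6): P = [2, 4, 7] / [5, 8] / [9];  Q = [1, 2, 6] / [3, 5] / [4]
  Insert 3 (step 7): P = [2, 3, 7] / [4, 8] / [5] / [9];  Q = [1, 2, 6] / [3, 5] / [4] / [7]
  Insert 6 (step 8): P = [2, 3, 6] / [4, 7] / [5, 8] / [9];  Q = [1, 2, 6] / [3, 5] / [4, 8] / [7]
  Insert 1 (step 9): P = [1, 3, 6] / [2, 7] / [4, 8] / [5] / [9];  Q = [1, 2, 6] / [3, 5] / [4, 8] / [7] / [9]
Final shape: (3, 2, 2, 1, 1).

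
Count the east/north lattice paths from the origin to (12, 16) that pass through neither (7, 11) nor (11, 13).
Number of paths = 14326971

Inclusion–exclusion. Total paths: C(28, 12) = 30421755. Through P₁: C(18, 7)·C(10, 5) = 8019648. Through P₂: C(24, 11)·C(4, 1) = 9984576. Since P₁ is strictly southwest of P₂, a monotone path through both must visit P₁ then P₂; paths through both = C(18, 7)·C(6, 4)·C(4, 1) = 1909440. Avoid both = 30421755 − 8019648 − 9984576 + 1909440 = 14326971.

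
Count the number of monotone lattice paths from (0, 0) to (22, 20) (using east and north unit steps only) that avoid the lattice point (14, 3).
Number of paths = 513056136420

Total paths from (0, 0) to (22, 20): C(42, 22) = 513791607420. Paths through (14, 3): (paths (0, 0) → (14, 3)) × (paths (14, 3) → (22, 20)) = C(17, 14) · C(25, 8) = 680 · 1081575 = 735471000. Avoidance count = 513791607420 − 735471000 = 513056136420.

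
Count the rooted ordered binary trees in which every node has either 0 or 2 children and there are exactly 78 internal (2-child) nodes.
C_78 = 73745243611532458459690151854647329239335600

These full binary trees are counted by the Catalan number C_n = (1/(n + 1)) · C(2n, n). For n = 78: C_78 = (1/79) · C(156, 78) = 5825874245311064218315521996517139009907512400/79 = 73745243611532458459690151854647329239335600.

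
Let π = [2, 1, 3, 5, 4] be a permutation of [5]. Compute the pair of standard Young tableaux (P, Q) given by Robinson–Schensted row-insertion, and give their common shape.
P = [1, 3, 4] / [2, 5];  Q = [1, 3, 4] / [2, 5];  common shape = (3, 2)

Row-insert the values π_1, π_2, … into P one at a time, bumping the leftmost entry strictly greater than the inserted value down to the next row. The recording tableau Q records, in position (i, j), the step at which that cell was added to P.
  Insert 2 (step 1): P = [2];  Q = [1]
  Insert 1 (step 2): P = [1] / [2];  Q = [1] / [2]
  Insert 3 (step 3): P = [1, 3] / [2];  Q = [1, 3] / [2]
  Insert 5 (step 4): P = [1, 3, 5] / [2];  Q = [1, 3, 4] / [2]
  Insert 4 (step 5): P = [1, 3, 4] / [2, 5];  Q = [1, 3, 4] / [2, 5]
Final shape: (3, 2).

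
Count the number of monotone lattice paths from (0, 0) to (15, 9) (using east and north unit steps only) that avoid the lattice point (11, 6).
Number of paths = 874344

Total paths from (0, 0) to (15, 9): C(24, 15) = 1307504. Paths through (11, 6): (paths (0, 0) → (11, 6)) × (paths (11, 6) → (15, 9)) = C(17, 11) · C(7, 4) = 12376 · 35 = 433160. Avoidance count = 1307504 − 433160 = 874344.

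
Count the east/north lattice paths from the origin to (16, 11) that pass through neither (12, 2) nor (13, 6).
Number of paths = 11478918

Inclusion–exclusion. Total paths: C(27, 16) = 13037895. Through P₁: C(14, 12)·C(13, 4) = 65065. Through P₂: C(19, 13)·C(8, 3) = 1519392. Since P₁ is strictly southwest of P₂, a monotone path through both must visit P₁ then P₂; paths through both = C(14, 12)·C(5, 1)·C(8, 3) = 25480. Avoid both = 13037895 − 65065 − 1519392 + 25480 = 11478918.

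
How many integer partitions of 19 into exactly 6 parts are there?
p(19, 6 parts) = 71

Partitions of n into exactly k parts are in bijection with partitions of n − k into at most k parts (subtract 1 from each part). So p(19, exactly 6) = p(13, parts ≤ 6). Computing via the recurrence p(m, j) = p(m, j−1) + p(m−j, j) gives 71.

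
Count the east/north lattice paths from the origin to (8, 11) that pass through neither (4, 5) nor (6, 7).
Number of paths = 34722

Inclusion–exclusion. Total paths: C(19, 8) = 75582. Through P₁: C(9, 4)·C(10, 4) = 26460. Through P₂: C(13, 6)·C(6, 2) = 25740. Since P₁ is strictly southwest of P₂, a monotone path through both must visit P₁ then P₂; paths through both = C(9, 4)·C(4, 2)·C(6, 2) = 11340. Avoid both = 75582 − 26460 − 25740 + 11340 = 34722.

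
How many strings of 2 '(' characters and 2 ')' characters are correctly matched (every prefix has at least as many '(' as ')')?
C_2 = 2

These balanced parentheses are counted by the Catalan number C_n = (1/(n + 1)) · C(2n, n). For n = 2: C_2 = (1/3) · C(4, 2) = 6/3 = 2.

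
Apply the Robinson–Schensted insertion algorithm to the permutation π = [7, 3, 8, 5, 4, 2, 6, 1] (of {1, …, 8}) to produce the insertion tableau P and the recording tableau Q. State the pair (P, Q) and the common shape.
P = [1, 4, 6] / [2, 8] / [3] / [5] / [7];  Q = [1, 3, 7] / [2, 4] / [5] / [6] / [8];  common shape = (3, 2, 1, 1, 1)

Row-insert the values π_1, π_2, … into P one at a time, bumping the leftmost entry strictly greater than the inserted value down to the next row. The recording tableau Q records, in position (i, j), the step at which that cell was added to P.
  Insert 7 (step 1): P = [7];  Q = [1]
  Insert 3 (step 2): P = [3] / [7];  Q = [1] / [2]
  Insert 8 (step 3): P = [3, 8] / [7];  Q = [1, 3] / [2]
  Insert 5 (step 4): P = [3, 5] / [7, 8];  Q = [1, 3] / [2, 4]
  Insert 4 (step 5): P = [3, 4] / [5, 8] / [7];  Q = [1, 3] / [2, 4] / [5]
  Insert 2 (step 6): P = [2, 4] / [3, 8] / [5] / [7];  Q = [1, 3] / [2, 4] / [5] / [6]
  Insert 6 (step 7): P = [2, 4, 6] / [3, 8] / [5] / [7];  Q = [1, 3, 7] / [2, 4] / [5] / [6]
  Insert 1 (step 8): P = [1, 4, 6] / [2, 8] / [3] / [5] / [7];  Q = [1, 3, 7] / [2, 4] / [5] / [6] / [8]
Final shape: (3, 2, 1, 1, 1).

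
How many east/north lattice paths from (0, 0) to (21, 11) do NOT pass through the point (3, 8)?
Number of paths = 128805030

Total paths from (0, 0) to (21, 11): C(32, 21) = 129024480. Paths through (3, 8): (paths (0, 0) → (3, 8)) × (paths (3, 8) → (21, 11)) = C(11, 3) · C(21, 18) = 165 · 1330 = 219450. Avoidance count = 129024480 − 219450 = 128805030.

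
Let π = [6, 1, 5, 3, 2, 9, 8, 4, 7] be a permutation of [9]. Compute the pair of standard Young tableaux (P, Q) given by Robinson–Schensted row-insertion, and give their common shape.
P = [1, 2, 4, 7] / [3, 8] / [5, 9] / [6];  Q = [1, 3, 6, 9] / [2, 7] / [4, 8] / [5];  common shape = (4, 2, 2, 1)

Row-insert the values π_1, π_2, … into P one at a time, bumping the leftmost entry strictly greater than the inserted value down to the next row. The recording tableau Q records, in position (i, j), the step at which that cell was added to P.
  Insert 6 (step 1): P = [6];  Q = [1]
  Insert 1 (step 2): P = [1] / [6];  Q = [1] / [2]
  Insert 5 (step 3): P = [1, 5] / [6];  Q = [1, 3] / [2]
  Insert 3 (step 4): P = [1, 3] / [5] / [6];  Q = [1, 3] / [2] / [4]
  Insert 2 (step 5): P = [1, 2] / [3] / [5] / [6];  Q = [1, 3] / [2] / [4] / [5]
  Insert 9 (step 6): P = [1, 2, 9] / [3] / [5] / [6];  Q = [1, 3, 6] / [2] / [4] / [5]
  Insert 8 (step 7): P = [1, 2, 8] / [3, 9] / [5] / [6];  Q = [1, 3, 6] / [2, 7] / [4] / [5]
  Insert 4 (step 8): P = [1, 2, 4] / [3, 8] / [5, 9] / [6];  Q = [1, 3, 6] / [2, 7] / [4, 8] / [5]
  Insert 7 (step 9): P = [1, 2, 4, 7] / [3, 8] / [5, 9] / [6];  Q = [1, 3, 6, 9] / [2, 7] / [4, 8] / [5]
Final shape: (4, 2, 2, 1).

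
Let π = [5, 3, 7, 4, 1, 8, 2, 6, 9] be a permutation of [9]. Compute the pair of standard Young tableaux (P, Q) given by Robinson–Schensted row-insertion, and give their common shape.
P = [1, 2, 6, 9] / [3, 4, 8] / [5, 7];  Q = [1, 3, 6, 9] / [2, 4, 8] / [5, 7];  common shape = (4, 3, 2)

Row-insert the values π_1, π_2, … into P one at a time, bumping the leftmost entry strictly greater than the inserted value down to the next row. The recording tableau Q records, in position (i, j), the step at which that cell was added to P.
  Insert 5 (step 1): P = [5];  Q = [1]
  Insert 3 (step 2): P = [3] / [5];  Q = [1] / [2]
  Insert 7 (step 3): P = [3, 7] / [5];  Q = [1, 3] / [2]
  Insert 4 (step 4): P = [3, 4] / [5, 7];  Q = [1, 3] / [2, 4]
  Insert 1 (step 5): P = [1, 4] / [3, 7] / [5];  Q = [1, 3] / [2, 4] / [5]
  Insert 8 (step 6): P = [1, 4, 8] / [3, 7] / [5];  Q = [1, 3, 6] / [2, 4] / [5]
  Insert 2 (step 7): P = [1, 2, 8] / [3, 4] / [5, 7];  Q = [1, 3, 6] / [2, 4] / [5, 7]
  Insert 6 (step 8): P = [1, 2, 6] / [3, 4, 8] / [5, 7];  Q = [1, 3, 6] / [2, 4, 8] / [5, 7]
  Insert 9 (step 9): P = [1, 2, 6, 9] / [3, 4, 8] / [5, 7];  Q = [1, 3, 6, 9] / [2, 4, 8] / [5, 7]
Final shape: (4, 3, 2).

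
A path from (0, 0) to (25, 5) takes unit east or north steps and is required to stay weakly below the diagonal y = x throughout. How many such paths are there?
Number of paths = 115101

By the reflection principle (André's argument), the number of monotone paths to (25, 5) with n ≤ m that never go above y = x is C(30, 25) − C(30, 26) = 142506 − 27405 = 115101.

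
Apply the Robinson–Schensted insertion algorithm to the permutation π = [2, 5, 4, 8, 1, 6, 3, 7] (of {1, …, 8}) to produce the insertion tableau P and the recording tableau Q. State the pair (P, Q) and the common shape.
P = [1, 3, 6, 7] / [2, 4] / [5, 8];  Q = [1, 2, 4, 8] / [3, 6] / [5, 7];  common shape = (4, 2, 2)

Row-insert the values π_1, π_2, … into P one at a time, bumping the leftmost entry strictly greater than the inserted value down to the next row. The recording tableau Q records, in position (i, j), the step at which that cell was added to P.
  Insert 2 (step 1): P = [2];  Q = [1]
  Insert 5 (step 2): P = [2, 5];  Q = [1, 2]
  Insert 4 (step 3): P = [2, 4] / [5];  Q = [1, 2] / [3]
  Insert 8 (step 4): P = [2, 4, 8] / [5];  Q = [1, 2, 4] / [3]
  Insert 1 (step 5): P = [1, 4, 8] / [2] / [5];  Q = [1, 2, 4] / [3] / [5]
  Insert 6 (step 6): P = [1, 4, 6] / [2, 8] / [5];  Q = [1, 2, 4] / [3, 6] / [5]
  Insert 3 (step 7): P = [1, 3, 6] / [2, 4] / [5, 8];  Q = [1, 2, 4] / [3, 6] / [5, 7]
  Insert 7 (step 8): P = [1, 3, 6, 7] / [2, 4] / [5, 8];  Q = [1, 2, 4, 8] / [3, 6] / [5, 7]
Final shape: (4, 2, 2).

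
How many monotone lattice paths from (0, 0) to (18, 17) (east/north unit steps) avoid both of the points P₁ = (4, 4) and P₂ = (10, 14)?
Number of paths = 2902371810

Inclusion–exclusion. Total paths: C(35, 18) = 4537567650. Through P₁: C(8, 4)·C(27, 14) = 1404081000. Through P₂: C(24, 10)·C(11, 8) = 323607240. Since P₁ is strictly southwest of P₂, a monotone path through both must visit P₁ then P₂; paths through both = C(8, 4)·C(16, 6)·C(11, 8) = 92492400. Avoid both = 4537567650 − 1404081000 − 323607240 + 92492400 = 2902371810.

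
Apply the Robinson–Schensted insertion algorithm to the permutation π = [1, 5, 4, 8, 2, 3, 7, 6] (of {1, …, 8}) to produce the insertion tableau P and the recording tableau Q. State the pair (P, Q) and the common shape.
P = [1, 2, 3, 6] / [4, 7] / [5, 8];  Q = [1, 2, 4, 7] / [3, 6] / [5, 8];  common shape = (4, 2, 2)

Row-insert the values π_1, π_2, … into P one at a time, bumping the leftmost entry strictly greater than the inserted value down to the next row. The recording tableau Q records, in position (i, j), the step at which that cell was added to P.
  Insert 1 (step 1): P = [1];  Q = [1]
  Insert 5 (step 2): P = [1, 5];  Q = [1, 2]
  Insert 4 (step 3): P = [1, 4] / [5];  Q = [1, 2] / [3]
  Insert 8 (step 4): P = [1, 4, 8] / [5];  Q = [1, 2, 4] / [3]
  Insert 2 (step 5): P = [1, 2, 8] / [4] / [5];  Q = [1, 2, 4] / [3] / [5]
  Insert 3 (step 6): P = [1, 2, 3] / [4, 8] / [5];  Q = [1, 2, 4] / [3, 6] / [5]
  Insert 7 (step 7): P = [1, 2, 3, 7] / [4, 8] / [5];  Q = [1, 2, 4, 7] / [3, 6] / [5]
  Insert 6 (step 8): P = [1, 2, 3, 6] / [4, 7] / [5, 8];  Q = [1, 2, 4, 7] / [3, 6] / [5, 8]
Final shape: (4, 2, 2).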